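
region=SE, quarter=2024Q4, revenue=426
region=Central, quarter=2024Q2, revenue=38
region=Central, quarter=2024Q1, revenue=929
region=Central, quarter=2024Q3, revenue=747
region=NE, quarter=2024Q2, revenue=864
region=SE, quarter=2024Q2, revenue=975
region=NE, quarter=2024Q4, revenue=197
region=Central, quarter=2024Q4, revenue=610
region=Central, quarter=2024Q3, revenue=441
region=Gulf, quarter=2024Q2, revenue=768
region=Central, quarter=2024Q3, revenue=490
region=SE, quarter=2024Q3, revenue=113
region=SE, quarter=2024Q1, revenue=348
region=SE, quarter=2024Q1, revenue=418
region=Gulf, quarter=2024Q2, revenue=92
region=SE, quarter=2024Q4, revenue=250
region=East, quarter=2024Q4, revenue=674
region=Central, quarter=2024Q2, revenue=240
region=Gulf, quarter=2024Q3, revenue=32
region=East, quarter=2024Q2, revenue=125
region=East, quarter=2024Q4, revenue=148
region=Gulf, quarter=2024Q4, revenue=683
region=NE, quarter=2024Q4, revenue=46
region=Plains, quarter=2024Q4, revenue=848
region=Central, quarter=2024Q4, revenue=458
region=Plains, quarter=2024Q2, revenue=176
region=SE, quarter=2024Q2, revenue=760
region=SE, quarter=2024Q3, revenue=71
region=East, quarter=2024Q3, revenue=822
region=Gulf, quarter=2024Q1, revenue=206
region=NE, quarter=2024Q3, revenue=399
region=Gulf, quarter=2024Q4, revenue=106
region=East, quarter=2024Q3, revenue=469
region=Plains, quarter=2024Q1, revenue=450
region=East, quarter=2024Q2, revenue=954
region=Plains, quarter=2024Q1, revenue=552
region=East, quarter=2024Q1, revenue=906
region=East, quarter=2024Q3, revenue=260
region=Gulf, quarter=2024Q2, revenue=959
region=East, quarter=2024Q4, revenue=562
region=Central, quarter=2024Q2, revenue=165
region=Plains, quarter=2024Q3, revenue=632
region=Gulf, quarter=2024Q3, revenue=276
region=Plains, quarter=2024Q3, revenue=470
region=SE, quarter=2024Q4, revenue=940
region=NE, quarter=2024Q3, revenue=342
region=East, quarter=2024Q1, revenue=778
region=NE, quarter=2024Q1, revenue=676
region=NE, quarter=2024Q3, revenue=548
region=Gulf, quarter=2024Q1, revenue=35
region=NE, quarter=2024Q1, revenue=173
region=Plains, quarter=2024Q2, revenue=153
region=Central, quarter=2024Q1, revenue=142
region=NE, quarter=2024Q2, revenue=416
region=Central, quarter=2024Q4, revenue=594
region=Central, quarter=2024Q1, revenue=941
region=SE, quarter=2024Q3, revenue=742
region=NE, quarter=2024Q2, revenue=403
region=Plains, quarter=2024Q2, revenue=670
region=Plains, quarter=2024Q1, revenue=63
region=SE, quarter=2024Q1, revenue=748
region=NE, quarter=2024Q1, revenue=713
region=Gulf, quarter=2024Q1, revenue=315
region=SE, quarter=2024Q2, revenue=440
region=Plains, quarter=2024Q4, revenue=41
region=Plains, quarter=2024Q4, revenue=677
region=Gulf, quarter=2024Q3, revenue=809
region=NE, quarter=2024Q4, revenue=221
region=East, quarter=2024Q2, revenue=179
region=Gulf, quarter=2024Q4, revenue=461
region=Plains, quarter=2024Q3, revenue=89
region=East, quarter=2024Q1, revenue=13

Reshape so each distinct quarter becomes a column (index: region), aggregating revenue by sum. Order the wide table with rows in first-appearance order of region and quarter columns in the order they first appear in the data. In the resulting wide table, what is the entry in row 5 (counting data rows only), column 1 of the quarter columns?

With rows in first-appearance order of region, row 5 is region=East. quarter columns in first-appearance order: 2024Q4, 2024Q2, 2024Q1, 2024Q3; column 1 is 2024Q4.
Long rows with region=East, quarter=2024Q4: 674 + 148 + 562 = 1384.

1384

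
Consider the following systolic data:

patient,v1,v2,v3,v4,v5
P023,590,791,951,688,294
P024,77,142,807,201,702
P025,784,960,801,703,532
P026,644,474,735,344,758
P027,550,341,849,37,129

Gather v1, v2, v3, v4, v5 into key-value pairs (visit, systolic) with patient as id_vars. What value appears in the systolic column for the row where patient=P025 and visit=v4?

703

Unpivoting turns each (patient, wide-column) pair into one long row.
The wide cell at row P025, column v4 holds 703, so the long row (P025, v4) has systolic=703.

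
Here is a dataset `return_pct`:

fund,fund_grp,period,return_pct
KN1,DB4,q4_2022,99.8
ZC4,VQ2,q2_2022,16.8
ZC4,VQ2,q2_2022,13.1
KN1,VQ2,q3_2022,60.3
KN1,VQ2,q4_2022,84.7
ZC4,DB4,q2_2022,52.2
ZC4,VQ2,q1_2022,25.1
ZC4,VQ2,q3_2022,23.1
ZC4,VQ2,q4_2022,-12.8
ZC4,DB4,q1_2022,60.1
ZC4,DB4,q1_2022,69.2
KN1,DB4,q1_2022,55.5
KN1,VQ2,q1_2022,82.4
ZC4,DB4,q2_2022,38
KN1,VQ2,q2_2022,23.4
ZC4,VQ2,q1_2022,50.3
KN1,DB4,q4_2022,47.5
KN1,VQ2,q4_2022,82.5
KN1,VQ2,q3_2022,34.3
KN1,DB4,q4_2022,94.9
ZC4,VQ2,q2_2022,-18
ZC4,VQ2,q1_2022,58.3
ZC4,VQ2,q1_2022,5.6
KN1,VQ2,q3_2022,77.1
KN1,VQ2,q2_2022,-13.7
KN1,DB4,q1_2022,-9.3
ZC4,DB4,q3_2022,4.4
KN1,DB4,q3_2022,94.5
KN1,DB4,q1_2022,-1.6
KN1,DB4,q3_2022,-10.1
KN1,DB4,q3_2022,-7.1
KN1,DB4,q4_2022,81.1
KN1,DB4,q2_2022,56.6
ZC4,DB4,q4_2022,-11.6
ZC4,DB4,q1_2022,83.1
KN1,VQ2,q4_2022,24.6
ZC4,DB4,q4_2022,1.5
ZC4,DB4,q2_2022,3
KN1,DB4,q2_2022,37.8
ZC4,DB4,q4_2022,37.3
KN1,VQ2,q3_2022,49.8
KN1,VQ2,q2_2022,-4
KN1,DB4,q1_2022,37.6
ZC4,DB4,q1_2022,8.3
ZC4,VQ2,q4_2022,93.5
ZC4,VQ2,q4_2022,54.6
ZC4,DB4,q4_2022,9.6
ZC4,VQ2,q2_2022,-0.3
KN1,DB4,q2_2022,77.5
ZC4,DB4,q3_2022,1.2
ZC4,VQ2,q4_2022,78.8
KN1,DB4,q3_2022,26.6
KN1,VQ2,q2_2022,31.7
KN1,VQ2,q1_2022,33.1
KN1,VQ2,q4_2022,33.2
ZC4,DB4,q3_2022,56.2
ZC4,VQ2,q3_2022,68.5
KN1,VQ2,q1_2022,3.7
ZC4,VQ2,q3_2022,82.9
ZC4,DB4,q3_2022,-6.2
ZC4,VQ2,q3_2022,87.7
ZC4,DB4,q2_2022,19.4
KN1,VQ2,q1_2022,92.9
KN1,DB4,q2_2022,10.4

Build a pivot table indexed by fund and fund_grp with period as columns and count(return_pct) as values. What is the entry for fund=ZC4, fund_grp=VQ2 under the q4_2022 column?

4

Rows with fund=ZC4, fund_grp=VQ2 and period=q4_2022: return_pct values are -12.8, 93.5, 54.6, 78.8.
4 rows match — count = 4.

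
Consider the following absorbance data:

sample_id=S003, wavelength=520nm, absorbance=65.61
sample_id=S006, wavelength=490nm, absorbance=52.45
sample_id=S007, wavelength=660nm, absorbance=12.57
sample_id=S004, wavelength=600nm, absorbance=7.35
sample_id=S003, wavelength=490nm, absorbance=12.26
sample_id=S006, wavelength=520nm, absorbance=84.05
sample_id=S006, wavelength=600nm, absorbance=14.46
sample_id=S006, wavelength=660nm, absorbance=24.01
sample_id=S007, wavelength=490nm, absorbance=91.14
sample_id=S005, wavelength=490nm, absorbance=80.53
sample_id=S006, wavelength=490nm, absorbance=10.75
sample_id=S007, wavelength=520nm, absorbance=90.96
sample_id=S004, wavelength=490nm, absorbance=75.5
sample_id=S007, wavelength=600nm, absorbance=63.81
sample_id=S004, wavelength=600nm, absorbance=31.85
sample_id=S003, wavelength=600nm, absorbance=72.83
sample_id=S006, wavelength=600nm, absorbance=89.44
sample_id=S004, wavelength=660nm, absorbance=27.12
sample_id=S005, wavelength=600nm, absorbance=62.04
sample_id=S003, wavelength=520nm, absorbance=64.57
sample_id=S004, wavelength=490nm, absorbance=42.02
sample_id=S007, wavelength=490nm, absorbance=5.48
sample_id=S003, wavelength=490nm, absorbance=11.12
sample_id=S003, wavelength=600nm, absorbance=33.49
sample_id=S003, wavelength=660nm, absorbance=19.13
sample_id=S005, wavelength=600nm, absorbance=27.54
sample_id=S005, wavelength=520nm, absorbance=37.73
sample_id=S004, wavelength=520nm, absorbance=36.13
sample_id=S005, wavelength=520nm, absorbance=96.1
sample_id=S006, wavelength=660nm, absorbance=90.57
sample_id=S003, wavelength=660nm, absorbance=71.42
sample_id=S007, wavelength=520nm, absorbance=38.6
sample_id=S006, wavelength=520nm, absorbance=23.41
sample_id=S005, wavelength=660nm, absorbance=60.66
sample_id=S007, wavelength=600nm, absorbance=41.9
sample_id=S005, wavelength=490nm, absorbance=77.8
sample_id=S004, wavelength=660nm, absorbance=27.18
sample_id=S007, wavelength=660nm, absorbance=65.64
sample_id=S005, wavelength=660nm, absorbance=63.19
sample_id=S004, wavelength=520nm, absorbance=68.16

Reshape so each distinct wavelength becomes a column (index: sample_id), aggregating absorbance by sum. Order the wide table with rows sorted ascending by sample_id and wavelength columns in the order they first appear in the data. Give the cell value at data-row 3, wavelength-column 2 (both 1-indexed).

With rows sorted ascending by sample_id, row 3 is sample_id=S005. wavelength columns in first-appearance order: 520nm, 490nm, 660nm, 600nm; column 2 is 490nm.
Long rows with sample_id=S005, wavelength=490nm: 80.53 + 77.8 = 158.33.

158.33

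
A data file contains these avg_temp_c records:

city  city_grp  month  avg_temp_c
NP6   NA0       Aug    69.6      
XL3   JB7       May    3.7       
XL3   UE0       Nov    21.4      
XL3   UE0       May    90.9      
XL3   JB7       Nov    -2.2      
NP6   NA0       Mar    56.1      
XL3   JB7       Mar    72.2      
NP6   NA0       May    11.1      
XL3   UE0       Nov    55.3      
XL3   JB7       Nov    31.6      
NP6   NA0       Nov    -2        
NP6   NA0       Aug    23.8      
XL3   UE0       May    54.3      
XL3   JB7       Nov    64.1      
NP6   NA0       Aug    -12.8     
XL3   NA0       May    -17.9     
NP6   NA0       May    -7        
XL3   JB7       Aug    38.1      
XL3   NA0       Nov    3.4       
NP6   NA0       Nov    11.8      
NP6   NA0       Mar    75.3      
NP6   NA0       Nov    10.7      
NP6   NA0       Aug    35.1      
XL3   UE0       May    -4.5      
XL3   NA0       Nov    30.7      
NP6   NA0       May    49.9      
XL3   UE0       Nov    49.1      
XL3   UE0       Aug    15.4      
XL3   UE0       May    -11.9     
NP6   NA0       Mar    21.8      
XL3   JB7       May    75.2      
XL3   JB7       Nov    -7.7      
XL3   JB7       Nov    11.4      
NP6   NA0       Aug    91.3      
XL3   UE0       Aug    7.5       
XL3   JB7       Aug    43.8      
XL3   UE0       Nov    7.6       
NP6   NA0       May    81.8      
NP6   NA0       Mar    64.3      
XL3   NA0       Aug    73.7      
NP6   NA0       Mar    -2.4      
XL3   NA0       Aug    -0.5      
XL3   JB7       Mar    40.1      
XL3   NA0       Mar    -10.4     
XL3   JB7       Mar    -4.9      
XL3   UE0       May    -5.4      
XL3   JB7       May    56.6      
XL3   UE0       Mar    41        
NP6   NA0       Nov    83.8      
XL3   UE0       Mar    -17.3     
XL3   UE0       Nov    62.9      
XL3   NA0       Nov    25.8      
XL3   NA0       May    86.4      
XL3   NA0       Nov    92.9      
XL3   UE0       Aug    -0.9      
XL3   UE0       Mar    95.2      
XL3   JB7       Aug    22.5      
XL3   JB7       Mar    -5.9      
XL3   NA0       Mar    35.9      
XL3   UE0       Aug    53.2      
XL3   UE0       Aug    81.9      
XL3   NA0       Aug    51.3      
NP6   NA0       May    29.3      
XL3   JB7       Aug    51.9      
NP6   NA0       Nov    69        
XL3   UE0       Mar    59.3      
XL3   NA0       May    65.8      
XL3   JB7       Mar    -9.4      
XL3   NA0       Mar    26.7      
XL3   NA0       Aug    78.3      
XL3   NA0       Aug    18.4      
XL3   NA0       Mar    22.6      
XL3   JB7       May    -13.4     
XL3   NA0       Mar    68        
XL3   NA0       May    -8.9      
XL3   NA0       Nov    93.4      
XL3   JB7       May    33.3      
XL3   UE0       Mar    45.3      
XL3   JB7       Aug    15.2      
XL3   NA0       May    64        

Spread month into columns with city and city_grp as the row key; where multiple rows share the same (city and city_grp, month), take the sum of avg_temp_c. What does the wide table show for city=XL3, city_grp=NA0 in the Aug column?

Rows with city=XL3, city_grp=NA0 and month=Aug: avg_temp_c values are 73.7, -0.5, 51.3, 78.3, 18.4.
73.7 + -0.5 + 51.3 + 78.3 + 18.4 = 221.2.

221.2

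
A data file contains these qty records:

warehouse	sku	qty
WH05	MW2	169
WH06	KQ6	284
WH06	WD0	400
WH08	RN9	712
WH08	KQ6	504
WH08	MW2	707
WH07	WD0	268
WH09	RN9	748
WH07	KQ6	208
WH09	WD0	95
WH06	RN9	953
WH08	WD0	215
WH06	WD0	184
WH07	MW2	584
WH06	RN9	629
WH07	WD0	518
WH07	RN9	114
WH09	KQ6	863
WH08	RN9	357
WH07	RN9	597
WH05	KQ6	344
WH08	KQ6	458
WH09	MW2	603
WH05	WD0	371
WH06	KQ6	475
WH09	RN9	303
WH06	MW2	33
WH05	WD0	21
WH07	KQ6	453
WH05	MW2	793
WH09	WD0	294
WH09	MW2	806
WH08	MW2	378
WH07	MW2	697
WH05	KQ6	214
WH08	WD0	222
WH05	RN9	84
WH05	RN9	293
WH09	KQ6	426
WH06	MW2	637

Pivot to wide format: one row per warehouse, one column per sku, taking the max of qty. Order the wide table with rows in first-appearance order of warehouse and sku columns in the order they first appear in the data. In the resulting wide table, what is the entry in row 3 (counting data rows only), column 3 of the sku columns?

222

With rows in first-appearance order of warehouse, row 3 is warehouse=WH08. sku columns in first-appearance order: MW2, KQ6, WD0, RN9; column 3 is WD0.
Long rows with warehouse=WH08, sku=WD0: max(215, 222) = 222.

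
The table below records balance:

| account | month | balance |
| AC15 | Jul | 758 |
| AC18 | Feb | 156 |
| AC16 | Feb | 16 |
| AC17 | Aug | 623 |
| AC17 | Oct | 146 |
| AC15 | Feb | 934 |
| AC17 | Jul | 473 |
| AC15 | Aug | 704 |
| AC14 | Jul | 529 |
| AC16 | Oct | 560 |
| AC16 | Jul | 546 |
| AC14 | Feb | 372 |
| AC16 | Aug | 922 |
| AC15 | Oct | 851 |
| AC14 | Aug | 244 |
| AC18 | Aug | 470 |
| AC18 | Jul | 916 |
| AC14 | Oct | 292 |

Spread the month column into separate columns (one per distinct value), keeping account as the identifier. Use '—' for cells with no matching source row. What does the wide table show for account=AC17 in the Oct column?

146

The long row with account=AC17, month=Oct has balance=146.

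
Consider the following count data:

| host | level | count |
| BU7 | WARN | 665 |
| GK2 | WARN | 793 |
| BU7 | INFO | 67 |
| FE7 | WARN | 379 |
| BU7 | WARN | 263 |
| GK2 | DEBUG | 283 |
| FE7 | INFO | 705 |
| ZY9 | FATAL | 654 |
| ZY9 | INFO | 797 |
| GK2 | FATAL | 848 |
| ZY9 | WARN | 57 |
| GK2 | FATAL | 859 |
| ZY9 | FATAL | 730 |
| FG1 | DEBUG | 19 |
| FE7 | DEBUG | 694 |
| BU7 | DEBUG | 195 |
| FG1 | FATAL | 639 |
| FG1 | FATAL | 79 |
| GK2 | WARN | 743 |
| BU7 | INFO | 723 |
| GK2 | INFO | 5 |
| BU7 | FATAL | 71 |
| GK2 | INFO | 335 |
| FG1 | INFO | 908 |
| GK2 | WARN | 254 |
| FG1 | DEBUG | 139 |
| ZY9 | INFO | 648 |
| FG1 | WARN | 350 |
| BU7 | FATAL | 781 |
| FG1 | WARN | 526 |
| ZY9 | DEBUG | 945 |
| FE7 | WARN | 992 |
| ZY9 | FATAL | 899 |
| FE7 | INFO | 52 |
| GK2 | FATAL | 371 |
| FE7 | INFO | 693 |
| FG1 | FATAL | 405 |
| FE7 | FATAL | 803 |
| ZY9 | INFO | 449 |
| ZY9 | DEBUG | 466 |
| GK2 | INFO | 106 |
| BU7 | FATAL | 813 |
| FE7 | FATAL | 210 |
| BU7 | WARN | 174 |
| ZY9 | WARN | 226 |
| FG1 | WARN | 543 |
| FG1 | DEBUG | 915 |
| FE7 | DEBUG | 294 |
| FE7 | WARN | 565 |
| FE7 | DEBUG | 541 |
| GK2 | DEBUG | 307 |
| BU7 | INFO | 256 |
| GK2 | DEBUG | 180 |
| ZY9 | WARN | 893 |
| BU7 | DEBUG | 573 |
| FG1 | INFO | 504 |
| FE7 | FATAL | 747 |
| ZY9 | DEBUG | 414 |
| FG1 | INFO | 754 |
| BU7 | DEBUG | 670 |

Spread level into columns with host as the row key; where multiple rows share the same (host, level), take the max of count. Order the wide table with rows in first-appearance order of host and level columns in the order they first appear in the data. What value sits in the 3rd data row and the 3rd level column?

With rows in first-appearance order of host, row 3 is host=FE7. level columns in first-appearance order: WARN, INFO, DEBUG, FATAL; column 3 is DEBUG.
Long rows with host=FE7, level=DEBUG: max(694, 294, 541) = 694.

694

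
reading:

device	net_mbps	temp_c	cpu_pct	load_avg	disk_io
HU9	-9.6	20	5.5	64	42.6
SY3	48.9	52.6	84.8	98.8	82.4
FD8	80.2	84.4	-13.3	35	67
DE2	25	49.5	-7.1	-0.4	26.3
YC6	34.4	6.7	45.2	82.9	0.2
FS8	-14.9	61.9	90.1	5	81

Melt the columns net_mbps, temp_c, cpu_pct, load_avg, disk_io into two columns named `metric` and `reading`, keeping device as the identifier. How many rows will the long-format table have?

30

6 device values × 5 melted columns = 30 rows.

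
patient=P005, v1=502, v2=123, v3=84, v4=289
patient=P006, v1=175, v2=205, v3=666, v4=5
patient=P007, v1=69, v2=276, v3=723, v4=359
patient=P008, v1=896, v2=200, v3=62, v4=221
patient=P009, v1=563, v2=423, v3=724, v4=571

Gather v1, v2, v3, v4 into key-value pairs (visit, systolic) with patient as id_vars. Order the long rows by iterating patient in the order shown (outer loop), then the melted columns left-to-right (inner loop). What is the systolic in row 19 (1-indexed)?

724

20 rows total (5 × 4). Row 19: index ⌊(19-1)/4⌋ = 4 into patient → P009; (19-1) mod 4 = 2 into the melted columns → v3.
So row 19 is (P009, v3, 724); systolic = 724.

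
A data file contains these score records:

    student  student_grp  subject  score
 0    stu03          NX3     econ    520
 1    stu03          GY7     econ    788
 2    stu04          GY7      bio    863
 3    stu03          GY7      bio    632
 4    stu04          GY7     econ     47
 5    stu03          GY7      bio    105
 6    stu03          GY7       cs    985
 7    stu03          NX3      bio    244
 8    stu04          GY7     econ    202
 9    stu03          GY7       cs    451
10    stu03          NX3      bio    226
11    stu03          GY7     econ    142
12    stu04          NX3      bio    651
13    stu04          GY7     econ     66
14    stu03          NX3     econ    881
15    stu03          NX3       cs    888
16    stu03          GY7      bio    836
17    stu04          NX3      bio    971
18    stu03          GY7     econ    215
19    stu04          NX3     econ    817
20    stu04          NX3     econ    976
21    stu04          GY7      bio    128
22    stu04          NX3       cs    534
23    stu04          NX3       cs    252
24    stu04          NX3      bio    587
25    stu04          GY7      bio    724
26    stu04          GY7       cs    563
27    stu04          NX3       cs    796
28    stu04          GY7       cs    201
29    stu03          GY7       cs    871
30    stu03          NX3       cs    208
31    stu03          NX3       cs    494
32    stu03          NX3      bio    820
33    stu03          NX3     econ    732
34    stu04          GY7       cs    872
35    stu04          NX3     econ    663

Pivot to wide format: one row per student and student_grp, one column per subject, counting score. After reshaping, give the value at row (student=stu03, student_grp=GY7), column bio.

Rows with student=stu03, student_grp=GY7 and subject=bio: score values are 632, 105, 836.
3 rows match — count = 3.

3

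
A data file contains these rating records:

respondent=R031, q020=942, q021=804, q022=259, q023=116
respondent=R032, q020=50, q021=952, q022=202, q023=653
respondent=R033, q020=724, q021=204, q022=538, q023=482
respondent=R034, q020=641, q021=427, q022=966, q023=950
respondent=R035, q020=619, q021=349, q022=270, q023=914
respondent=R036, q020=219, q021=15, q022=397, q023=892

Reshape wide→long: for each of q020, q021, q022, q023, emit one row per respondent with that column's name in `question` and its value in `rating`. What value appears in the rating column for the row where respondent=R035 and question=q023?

Unpivoting turns each (respondent, wide-column) pair into one long row.
The wide cell at row R035, column q023 holds 914, so the long row (R035, q023) has rating=914.

914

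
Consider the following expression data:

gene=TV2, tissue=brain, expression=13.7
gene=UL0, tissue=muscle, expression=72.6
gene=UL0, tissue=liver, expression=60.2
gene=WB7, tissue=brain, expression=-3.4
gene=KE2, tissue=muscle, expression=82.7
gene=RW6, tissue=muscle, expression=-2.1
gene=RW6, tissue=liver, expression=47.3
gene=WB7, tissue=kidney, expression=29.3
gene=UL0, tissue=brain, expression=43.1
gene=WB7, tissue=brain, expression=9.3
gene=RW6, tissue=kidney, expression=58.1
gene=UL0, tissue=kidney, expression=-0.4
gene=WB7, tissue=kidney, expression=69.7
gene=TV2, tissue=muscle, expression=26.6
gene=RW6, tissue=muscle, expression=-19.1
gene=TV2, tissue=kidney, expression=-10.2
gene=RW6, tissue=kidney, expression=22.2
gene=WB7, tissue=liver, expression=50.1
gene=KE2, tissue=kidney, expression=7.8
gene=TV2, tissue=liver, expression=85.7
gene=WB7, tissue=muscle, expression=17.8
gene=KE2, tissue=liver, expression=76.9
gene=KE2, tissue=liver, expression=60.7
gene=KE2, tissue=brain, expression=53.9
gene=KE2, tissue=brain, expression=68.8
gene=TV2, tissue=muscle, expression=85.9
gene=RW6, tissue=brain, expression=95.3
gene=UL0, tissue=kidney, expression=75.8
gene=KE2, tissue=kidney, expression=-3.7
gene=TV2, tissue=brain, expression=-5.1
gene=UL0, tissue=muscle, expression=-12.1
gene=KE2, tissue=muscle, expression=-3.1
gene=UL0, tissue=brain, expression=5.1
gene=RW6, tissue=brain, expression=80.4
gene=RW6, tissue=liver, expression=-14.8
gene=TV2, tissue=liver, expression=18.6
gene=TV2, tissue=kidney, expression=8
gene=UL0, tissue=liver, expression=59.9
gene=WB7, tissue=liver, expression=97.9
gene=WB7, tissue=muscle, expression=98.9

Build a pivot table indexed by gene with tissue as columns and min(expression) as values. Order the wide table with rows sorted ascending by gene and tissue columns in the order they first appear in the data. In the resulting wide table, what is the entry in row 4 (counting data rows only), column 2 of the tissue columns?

With rows sorted ascending by gene, row 4 is gene=UL0. tissue columns in first-appearance order: brain, muscle, liver, kidney; column 2 is muscle.
Long rows with gene=UL0, tissue=muscle: min(72.6, -12.1) = -12.1.

-12.1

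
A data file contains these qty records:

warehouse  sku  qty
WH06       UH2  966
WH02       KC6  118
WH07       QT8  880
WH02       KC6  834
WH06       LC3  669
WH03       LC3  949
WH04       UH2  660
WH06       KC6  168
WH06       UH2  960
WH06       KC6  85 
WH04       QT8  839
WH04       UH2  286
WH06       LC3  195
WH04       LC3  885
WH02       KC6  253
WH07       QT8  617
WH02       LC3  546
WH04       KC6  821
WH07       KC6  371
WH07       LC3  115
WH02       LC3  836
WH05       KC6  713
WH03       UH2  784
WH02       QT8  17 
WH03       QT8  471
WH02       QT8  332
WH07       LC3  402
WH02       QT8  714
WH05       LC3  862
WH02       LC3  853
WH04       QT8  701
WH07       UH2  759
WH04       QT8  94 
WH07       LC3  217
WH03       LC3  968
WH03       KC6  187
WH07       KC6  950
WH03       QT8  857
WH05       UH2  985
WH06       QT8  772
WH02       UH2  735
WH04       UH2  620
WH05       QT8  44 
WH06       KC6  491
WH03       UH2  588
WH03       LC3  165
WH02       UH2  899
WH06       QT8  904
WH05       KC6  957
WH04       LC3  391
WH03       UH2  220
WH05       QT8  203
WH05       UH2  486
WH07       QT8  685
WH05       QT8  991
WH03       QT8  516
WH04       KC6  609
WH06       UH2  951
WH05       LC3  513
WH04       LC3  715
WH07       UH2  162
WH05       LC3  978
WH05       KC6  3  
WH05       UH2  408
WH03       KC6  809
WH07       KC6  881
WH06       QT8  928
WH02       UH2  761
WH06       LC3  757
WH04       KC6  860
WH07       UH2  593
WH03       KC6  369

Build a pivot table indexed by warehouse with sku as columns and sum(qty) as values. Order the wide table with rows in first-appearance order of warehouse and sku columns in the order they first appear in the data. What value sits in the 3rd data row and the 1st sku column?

1514

With rows in first-appearance order of warehouse, row 3 is warehouse=WH07. sku columns in first-appearance order: UH2, KC6, QT8, LC3; column 1 is UH2.
Long rows with warehouse=WH07, sku=UH2: 759 + 162 + 593 = 1514.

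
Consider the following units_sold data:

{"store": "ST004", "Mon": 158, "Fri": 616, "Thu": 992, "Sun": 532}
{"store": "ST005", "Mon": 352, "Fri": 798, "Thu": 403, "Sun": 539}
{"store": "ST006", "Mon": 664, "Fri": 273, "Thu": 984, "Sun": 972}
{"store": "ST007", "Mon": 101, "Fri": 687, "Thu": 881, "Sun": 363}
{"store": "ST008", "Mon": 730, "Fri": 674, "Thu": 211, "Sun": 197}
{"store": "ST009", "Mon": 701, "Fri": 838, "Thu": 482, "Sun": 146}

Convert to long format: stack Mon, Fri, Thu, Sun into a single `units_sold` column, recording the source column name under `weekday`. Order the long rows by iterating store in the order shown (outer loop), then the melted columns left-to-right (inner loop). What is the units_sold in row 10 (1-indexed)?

273

24 rows total (6 × 4). Row 10: index ⌊(10-1)/4⌋ = 2 into store → ST006; (10-1) mod 4 = 1 into the melted columns → Fri.
So row 10 is (ST006, Fri, 273); units_sold = 273.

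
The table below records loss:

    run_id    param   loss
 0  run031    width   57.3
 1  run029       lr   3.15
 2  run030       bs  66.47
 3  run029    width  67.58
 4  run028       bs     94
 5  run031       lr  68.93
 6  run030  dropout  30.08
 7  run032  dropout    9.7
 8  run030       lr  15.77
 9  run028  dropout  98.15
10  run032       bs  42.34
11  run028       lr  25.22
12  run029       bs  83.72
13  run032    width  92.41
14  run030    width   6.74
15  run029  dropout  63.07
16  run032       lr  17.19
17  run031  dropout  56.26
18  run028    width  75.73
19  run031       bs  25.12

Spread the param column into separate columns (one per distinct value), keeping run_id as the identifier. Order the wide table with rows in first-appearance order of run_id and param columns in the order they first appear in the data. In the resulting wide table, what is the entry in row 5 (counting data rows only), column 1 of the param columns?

92.41

With rows in first-appearance order of run_id, row 5 is run_id=run032. param columns in first-appearance order: width, lr, bs, dropout; column 1 is width.
Long rows with run_id=run032, param=width: loss = 92.41.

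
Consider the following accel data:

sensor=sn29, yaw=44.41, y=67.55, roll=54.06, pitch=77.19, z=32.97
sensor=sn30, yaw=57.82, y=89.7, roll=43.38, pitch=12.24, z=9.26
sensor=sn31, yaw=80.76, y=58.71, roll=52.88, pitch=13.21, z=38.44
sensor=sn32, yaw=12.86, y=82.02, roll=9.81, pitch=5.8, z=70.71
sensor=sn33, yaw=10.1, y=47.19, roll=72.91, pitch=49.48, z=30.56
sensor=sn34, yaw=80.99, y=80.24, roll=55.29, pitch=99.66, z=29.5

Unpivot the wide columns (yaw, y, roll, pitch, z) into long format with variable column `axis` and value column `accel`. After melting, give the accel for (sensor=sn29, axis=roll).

Unpivoting turns each (sensor, wide-column) pair into one long row.
The wide cell at row sn29, column roll holds 54.06, so the long row (sn29, roll) has accel=54.06.

54.06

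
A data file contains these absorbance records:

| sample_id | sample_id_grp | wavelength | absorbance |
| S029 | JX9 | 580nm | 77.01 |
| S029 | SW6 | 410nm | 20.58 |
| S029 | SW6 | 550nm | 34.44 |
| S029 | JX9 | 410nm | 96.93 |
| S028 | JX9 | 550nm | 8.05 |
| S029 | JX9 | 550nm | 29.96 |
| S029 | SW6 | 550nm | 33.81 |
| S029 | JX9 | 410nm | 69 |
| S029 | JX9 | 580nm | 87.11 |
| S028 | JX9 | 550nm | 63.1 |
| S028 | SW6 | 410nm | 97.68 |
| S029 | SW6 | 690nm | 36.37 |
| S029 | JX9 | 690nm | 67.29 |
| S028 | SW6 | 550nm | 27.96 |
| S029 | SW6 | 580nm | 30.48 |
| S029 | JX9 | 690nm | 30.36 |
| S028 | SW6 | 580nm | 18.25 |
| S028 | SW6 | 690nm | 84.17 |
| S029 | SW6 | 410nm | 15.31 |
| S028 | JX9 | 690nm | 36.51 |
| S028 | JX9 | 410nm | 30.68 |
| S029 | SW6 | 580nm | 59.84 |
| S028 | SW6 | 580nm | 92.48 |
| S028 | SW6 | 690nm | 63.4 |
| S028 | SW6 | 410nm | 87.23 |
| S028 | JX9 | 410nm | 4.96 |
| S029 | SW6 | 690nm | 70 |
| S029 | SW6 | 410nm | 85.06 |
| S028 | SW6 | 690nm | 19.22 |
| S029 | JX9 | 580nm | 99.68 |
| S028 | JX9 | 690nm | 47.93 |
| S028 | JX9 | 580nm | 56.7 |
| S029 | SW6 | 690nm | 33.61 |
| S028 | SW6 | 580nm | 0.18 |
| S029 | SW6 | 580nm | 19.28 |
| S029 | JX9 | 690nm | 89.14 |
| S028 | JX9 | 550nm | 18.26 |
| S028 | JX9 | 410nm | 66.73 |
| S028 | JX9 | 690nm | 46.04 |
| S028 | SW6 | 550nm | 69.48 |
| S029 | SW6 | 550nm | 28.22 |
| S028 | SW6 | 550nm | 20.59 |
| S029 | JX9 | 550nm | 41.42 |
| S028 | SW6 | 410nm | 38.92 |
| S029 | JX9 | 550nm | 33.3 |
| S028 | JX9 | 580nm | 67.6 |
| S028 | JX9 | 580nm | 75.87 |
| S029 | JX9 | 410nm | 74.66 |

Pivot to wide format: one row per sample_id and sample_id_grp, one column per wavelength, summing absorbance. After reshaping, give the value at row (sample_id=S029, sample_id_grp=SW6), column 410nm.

120.95

Rows with sample_id=S029, sample_id_grp=SW6 and wavelength=410nm: absorbance values are 20.58, 15.31, 85.06.
20.58 + 15.31 + 85.06 = 120.95.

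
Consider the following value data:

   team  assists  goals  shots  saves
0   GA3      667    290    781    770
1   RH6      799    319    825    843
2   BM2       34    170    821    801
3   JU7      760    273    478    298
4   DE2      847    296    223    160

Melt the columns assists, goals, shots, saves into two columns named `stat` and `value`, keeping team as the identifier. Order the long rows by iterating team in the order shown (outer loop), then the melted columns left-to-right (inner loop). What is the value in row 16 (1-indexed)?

20 rows total (5 × 4). Row 16: index ⌊(16-1)/4⌋ = 3 into team → JU7; (16-1) mod 4 = 3 into the melted columns → saves.
So row 16 is (JU7, saves, 298); value = 298.

298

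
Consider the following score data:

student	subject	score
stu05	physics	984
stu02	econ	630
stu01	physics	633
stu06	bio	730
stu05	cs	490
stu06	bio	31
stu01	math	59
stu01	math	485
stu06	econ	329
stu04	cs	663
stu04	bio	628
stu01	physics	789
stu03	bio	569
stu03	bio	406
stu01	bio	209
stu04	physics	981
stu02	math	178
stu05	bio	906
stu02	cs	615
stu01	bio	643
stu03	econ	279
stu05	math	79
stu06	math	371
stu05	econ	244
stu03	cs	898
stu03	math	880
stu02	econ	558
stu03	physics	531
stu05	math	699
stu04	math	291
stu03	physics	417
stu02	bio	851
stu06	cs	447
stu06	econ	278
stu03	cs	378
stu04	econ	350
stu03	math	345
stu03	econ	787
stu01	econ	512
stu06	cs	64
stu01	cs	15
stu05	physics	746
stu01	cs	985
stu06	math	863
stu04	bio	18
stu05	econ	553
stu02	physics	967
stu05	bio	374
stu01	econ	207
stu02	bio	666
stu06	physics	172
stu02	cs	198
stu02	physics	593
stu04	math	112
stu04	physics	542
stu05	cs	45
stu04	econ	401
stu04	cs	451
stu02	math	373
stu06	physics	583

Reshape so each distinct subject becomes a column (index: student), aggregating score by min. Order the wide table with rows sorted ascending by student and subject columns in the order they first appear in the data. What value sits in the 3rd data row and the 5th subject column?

With rows sorted ascending by student, row 3 is student=stu03. subject columns in first-appearance order: physics, econ, bio, cs, math; column 5 is math.
Long rows with student=stu03, subject=math: min(880, 345) = 345.

345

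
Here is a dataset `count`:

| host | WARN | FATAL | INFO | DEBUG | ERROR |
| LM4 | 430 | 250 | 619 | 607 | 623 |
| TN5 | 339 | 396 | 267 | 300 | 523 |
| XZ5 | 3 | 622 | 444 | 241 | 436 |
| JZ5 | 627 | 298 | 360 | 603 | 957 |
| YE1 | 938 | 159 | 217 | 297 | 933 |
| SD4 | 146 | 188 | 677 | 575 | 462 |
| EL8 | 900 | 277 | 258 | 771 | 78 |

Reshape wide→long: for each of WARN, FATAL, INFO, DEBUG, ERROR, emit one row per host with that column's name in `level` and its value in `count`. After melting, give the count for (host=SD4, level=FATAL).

188

Unpivoting turns each (host, wide-column) pair into one long row.
The wide cell at row SD4, column FATAL holds 188, so the long row (SD4, FATAL) has count=188.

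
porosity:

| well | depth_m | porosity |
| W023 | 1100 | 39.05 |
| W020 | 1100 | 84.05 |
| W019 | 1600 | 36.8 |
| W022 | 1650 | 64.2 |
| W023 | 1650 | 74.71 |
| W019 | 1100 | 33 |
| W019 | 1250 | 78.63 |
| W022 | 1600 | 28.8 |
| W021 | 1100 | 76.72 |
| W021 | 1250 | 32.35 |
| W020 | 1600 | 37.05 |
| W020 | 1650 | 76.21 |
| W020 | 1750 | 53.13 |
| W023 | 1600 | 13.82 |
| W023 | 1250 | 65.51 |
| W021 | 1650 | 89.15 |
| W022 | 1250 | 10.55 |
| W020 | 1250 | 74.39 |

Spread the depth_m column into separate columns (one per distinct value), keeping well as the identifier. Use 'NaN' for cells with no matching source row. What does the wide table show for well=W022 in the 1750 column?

No long-format row has well=W022 and depth_m=1750, so the cell is NaN.

NaN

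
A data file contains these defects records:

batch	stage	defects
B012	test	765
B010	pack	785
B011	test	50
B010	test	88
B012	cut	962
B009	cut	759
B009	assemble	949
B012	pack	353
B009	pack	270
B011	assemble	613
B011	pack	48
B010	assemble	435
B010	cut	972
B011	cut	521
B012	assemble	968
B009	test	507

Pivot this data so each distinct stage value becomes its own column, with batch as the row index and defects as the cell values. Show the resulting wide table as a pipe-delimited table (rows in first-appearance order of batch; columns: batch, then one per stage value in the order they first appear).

| batch | test | pack | cut | assemble |
| B012 | 765 | 353 | 962 | 968 |
| B010 | 88 | 785 | 972 | 435 |
| B011 | 50 | 48 | 521 | 613 |
| B009 | 507 | 270 | 759 | 949 |

Columns: batch plus the 4 distinct stage values (test, pack, cut, assemble).
For example, row B012 column test takes defects=765 from the long row (B012, test).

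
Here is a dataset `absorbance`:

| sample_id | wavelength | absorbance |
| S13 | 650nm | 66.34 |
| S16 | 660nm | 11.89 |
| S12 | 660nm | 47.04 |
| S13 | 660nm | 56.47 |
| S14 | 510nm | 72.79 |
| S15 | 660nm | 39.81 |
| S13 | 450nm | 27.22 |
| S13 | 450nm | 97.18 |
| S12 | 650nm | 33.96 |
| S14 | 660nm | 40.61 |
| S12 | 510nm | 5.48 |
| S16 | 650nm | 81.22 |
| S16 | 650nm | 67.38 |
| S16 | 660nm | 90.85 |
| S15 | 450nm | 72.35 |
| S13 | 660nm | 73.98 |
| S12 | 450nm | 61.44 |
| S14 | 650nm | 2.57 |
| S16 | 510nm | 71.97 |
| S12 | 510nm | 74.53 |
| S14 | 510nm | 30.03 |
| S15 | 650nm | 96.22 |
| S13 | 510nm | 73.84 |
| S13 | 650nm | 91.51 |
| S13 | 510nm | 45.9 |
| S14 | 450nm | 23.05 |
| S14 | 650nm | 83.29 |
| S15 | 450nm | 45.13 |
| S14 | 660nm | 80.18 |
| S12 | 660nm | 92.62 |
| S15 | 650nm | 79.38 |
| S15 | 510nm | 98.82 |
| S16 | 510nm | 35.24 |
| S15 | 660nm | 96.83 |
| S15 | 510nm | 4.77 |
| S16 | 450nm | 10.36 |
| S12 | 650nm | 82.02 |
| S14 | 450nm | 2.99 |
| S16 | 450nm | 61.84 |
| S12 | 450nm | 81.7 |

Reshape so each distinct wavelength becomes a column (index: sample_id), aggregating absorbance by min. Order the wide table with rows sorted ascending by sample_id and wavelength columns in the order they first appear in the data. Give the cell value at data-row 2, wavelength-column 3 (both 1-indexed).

With rows sorted ascending by sample_id, row 2 is sample_id=S13. wavelength columns in first-appearance order: 650nm, 660nm, 510nm, 450nm; column 3 is 510nm.
Long rows with sample_id=S13, wavelength=510nm: min(73.84, 45.9) = 45.9.

45.9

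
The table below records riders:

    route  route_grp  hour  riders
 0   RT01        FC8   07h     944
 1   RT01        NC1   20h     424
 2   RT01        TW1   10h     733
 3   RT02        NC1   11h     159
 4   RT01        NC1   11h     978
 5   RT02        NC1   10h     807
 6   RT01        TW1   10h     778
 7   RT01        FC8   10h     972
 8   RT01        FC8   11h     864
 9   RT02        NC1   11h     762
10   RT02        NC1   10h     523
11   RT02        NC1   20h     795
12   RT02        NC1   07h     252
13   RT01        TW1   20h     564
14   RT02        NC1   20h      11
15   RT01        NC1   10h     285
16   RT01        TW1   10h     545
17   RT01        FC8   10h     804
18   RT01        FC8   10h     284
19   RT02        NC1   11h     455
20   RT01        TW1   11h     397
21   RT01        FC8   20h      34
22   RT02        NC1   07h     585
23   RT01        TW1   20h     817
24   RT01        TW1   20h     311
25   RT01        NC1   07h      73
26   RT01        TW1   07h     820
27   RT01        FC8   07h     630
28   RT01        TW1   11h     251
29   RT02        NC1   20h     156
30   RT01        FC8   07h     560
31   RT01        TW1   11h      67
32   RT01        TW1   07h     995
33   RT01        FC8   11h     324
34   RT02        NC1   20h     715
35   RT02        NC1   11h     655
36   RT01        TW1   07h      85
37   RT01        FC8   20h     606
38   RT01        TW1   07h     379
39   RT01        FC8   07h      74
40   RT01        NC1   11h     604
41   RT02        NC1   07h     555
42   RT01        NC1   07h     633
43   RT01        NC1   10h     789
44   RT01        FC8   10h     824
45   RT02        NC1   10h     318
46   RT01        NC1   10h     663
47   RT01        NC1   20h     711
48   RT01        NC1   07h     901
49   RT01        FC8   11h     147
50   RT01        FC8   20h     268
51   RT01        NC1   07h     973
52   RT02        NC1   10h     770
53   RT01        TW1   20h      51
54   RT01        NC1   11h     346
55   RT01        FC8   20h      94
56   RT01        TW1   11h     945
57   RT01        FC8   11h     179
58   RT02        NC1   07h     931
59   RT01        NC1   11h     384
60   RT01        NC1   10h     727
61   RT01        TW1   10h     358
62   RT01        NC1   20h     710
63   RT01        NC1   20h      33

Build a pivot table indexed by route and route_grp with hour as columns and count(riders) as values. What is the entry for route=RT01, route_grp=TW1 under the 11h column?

4

Rows with route=RT01, route_grp=TW1 and hour=11h: riders values are 397, 251, 67, 945.
4 rows match — count = 4.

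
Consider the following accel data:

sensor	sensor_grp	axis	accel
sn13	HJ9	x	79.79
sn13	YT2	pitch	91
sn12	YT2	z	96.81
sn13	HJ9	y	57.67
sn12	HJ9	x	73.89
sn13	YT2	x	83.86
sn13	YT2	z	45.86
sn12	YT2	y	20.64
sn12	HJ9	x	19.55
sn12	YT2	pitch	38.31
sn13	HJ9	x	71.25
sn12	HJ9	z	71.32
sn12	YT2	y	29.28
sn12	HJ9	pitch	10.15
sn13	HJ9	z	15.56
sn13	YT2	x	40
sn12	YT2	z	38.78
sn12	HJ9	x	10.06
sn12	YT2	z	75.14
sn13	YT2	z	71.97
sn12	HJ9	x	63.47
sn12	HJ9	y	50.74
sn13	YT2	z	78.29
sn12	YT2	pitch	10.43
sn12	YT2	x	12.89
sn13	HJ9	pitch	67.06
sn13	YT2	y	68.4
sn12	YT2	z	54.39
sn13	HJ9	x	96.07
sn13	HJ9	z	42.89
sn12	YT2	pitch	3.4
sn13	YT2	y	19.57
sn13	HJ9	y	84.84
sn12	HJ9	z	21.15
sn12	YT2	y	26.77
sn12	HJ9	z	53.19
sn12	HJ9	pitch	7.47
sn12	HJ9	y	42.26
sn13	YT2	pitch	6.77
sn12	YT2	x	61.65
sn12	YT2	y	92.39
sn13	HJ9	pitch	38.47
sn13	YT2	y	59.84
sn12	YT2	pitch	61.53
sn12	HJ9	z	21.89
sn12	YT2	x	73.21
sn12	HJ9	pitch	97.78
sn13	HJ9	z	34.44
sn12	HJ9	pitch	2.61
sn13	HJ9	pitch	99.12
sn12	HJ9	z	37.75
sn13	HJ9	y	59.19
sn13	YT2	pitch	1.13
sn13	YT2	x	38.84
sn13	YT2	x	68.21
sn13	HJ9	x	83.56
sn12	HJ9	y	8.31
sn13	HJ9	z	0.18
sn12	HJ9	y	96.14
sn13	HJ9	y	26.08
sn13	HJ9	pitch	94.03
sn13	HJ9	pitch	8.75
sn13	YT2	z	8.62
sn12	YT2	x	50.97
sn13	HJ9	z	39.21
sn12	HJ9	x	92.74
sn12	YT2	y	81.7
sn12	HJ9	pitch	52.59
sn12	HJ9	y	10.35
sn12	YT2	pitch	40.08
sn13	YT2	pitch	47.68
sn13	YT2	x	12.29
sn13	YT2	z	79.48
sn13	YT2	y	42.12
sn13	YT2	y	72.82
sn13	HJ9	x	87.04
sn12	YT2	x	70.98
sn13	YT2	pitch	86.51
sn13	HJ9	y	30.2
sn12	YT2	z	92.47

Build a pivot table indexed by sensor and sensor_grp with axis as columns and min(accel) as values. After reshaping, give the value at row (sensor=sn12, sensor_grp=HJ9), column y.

Rows with sensor=sn12, sensor_grp=HJ9 and axis=y: accel values are 50.74, 42.26, 8.31, 96.14, 10.35.
min(50.74, 42.26, 8.31, 96.14, 10.35) = 8.31.

8.31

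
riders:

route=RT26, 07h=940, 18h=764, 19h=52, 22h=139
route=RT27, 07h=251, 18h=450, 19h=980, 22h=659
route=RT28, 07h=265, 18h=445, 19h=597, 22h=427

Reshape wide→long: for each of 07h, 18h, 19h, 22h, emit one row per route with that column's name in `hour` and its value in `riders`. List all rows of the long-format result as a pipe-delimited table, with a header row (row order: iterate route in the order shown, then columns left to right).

Each (route, column) pair becomes one row: 3 × 4 = 12 rows.
For example, (RT26, 07h) → riders=940.

| route | hour | riders |
| RT26 | 07h | 940 |
| RT26 | 18h | 764 |
| RT26 | 19h | 52 |
| RT26 | 22h | 139 |
| RT27 | 07h | 251 |
| RT27 | 18h | 450 |
| RT27 | 19h | 980 |
| RT27 | 22h | 659 |
| RT28 | 07h | 265 |
| RT28 | 18h | 445 |
| RT28 | 19h | 597 |
| RT28 | 22h | 427 |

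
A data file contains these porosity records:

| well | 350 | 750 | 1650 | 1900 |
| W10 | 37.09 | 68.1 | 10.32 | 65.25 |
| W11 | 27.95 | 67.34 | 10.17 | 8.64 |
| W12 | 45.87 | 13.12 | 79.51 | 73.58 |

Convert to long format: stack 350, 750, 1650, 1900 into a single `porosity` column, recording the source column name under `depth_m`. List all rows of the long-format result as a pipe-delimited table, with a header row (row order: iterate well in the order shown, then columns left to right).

| well | depth_m | porosity |
| W10 | 350 | 37.09 |
| W10 | 750 | 68.1 |
| W10 | 1650 | 10.32 |
| W10 | 1900 | 65.25 |
| W11 | 350 | 27.95 |
| W11 | 750 | 67.34 |
| W11 | 1650 | 10.17 |
| W11 | 1900 | 8.64 |
| W12 | 350 | 45.87 |
| W12 | 750 | 13.12 |
| W12 | 1650 | 79.51 |
| W12 | 1900 | 73.58 |

Each (well, column) pair becomes one row: 3 × 4 = 12 rows.
For example, (W10, 350) → porosity=37.09.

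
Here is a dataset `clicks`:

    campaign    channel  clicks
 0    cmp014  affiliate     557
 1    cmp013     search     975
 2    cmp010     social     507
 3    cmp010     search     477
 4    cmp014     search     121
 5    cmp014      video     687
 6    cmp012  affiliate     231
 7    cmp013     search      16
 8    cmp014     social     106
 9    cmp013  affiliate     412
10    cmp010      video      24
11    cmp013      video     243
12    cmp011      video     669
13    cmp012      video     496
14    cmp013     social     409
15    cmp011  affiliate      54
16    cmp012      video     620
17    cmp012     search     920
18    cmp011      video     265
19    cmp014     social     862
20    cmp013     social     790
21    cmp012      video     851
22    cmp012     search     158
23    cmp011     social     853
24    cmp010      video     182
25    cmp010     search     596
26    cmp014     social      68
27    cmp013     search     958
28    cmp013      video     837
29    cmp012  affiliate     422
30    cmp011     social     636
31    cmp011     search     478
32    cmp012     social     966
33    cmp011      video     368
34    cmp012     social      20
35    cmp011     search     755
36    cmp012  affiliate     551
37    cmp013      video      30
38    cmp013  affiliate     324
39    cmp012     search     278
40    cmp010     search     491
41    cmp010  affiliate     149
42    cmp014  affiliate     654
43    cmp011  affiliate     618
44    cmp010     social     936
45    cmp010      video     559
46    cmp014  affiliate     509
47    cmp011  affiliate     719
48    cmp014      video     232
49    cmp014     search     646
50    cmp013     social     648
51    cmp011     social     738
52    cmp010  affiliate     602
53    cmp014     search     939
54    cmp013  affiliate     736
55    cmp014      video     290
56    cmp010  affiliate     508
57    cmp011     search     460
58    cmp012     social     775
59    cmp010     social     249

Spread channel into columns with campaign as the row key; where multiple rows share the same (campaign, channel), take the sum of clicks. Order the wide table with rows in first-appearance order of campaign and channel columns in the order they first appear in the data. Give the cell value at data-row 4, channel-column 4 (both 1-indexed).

1967

With rows in first-appearance order of campaign, row 4 is campaign=cmp012. channel columns in first-appearance order: affiliate, search, social, video; column 4 is video.
Long rows with campaign=cmp012, channel=video: 496 + 620 + 851 = 1967.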